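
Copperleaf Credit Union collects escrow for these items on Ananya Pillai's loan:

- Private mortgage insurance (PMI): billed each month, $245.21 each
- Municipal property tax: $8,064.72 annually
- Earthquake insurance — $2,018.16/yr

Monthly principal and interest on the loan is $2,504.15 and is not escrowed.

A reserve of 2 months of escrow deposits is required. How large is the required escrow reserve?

$2,170.90

Private mortgage insurance (PMI) = $245.21 × 12 = $2,942.52/yr
Municipal property tax = $8,064.72/yr
Earthquake insurance = $2,018.16/yr
Annual escrow total = $2,942.52 + $8,064.72 + $2,018.16 = $13,025.40
Monthly escrow = $13,025.40 / 12 = $1,085.45
Reserve = 2 × $1,085.45 = $2,170.90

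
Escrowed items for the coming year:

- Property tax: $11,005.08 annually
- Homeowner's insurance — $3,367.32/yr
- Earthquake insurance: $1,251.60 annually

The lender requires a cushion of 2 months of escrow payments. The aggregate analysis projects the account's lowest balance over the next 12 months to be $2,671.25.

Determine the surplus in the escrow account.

Property tax — $11,005.08 per year
Homeowner's insurance — $3,367.32 per year
Earthquake insurance — $1,251.60 per year
Total annual escrow = $15,624.00
Monthly escrow = $15,624.00 / 12 = $1,302.00
Required cushion = 2 × $1,302.00 = $2,604.00
Surplus = $2,671.25 − $2,604.00 = $67.25

$67.25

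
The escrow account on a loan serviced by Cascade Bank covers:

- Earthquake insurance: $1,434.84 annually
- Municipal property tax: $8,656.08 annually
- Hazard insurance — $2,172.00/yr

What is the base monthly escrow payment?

Earthquake insurance: $1,434.84
Municipal property tax: $8,656.08
Hazard insurance: $2,172.00
Annual escrow total = $1,434.84 + $8,656.08 + $2,172.00 = $12,262.92
Base monthly escrow = $12,262.92 ÷ 12 = $1,021.91

$1,021.91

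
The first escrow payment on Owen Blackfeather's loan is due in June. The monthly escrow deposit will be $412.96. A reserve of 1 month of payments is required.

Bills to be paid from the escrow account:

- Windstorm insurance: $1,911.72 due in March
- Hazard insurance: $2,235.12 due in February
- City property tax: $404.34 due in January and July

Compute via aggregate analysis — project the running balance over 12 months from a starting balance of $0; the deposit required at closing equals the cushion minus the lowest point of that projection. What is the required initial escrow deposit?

$1,238.88

Cushion = 1 × $412.96 = $412.96
Trial balance (start $0, +$412.96 each month, − disbursements):
  Jun: +$412.96 → $412.96
  Jul: +$412.96 − $404.34 → $421.58
  Aug: +$412.96 → $834.54
  Sep: +$412.96 → $1,247.50
  Oct: +$412.96 → $1,660.46
  Nov: +$412.96 → $2,073.42
  Dec: +$412.96 → $2,486.38
  Jan: +$412.96 − $404.34 → $2,495.00
  Feb: +$412.96 − $2,235.12 → $672.84
  Mar: +$412.96 − $1,911.72 → -$825.92
  Apr: +$412.96 → -$412.96
  May: +$412.96 → $0.00
Lowest trial balance = -$825.92 (Mar)
Initial deposit = cushion − low point = $412.96 − (-$825.92) = $1,238.88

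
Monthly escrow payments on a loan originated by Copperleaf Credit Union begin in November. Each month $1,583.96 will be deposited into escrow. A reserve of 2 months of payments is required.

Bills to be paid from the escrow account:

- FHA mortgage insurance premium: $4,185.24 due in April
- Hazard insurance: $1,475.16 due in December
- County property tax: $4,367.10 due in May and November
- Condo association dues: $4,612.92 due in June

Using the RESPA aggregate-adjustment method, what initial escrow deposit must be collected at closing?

Cushion = 2 × $1,583.96 = $3,167.92
Trial balance (start $0, +$1,583.96 each month, − disbursements):
  Nov: +$1,583.96 − $4,367.10 → -$2,783.14
  Dec: +$1,583.96 − $1,475.16 → -$2,674.34
  Jan: +$1,583.96 → -$1,090.38
  Feb: +$1,583.96 → $493.58
  Mar: +$1,583.96 → $2,077.54
  Apr: +$1,583.96 − $4,185.24 → -$523.74
  May: +$1,583.96 − $4,367.10 → -$3,306.88
  Jun: +$1,583.96 − $4,612.92 → -$6,335.84
  Jul: +$1,583.96 → -$4,751.88
  Aug: +$1,583.96 → -$3,167.92
  Sep: +$1,583.96 → -$1,583.96
  Oct: +$1,583.96 → $0.00
Lowest trial balance = -$6,335.84 (Jun)
Initial deposit = cushion − low point = $3,167.92 − (-$6,335.84) = $9,503.76

$9,503.76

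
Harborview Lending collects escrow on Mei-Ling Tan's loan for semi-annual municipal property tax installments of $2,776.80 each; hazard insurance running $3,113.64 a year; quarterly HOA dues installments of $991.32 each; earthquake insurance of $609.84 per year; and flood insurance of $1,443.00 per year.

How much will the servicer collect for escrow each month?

Municipal property tax — $2,776.80 × 2 = $5,553.60 annually
Hazard insurance — $3,113.64 annually
HOA dues — $991.32 × 4 = $3,965.28 annually
Earthquake insurance — $609.84 annually
Flood insurance — $1,443.00 annually
Yearly total = $14,685.36
Base monthly escrow = $14,685.36 / 12 = $1,223.78

$1,223.78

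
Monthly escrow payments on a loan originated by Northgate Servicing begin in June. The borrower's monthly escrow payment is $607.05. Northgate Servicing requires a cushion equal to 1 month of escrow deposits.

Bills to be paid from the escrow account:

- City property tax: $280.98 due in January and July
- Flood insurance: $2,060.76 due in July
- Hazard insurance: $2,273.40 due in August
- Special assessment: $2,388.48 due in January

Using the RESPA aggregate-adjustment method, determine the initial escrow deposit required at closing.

Cushion = 1 × $607.05 = $607.05
Trial balance (start $0, +$607.05 each month, − disbursements):
  Jun: +$607.05 → $607.05
  Jul: +$607.05 − $2,341.74 → -$1,127.64
  Aug: +$607.05 − $2,273.40 → -$2,793.99
  Sep: +$607.05 → -$2,186.94
  Oct: +$607.05 → -$1,579.89
  Nov: +$607.05 → -$972.84
  Dec: +$607.05 → -$365.79
  Jan: +$607.05 − $2,669.46 → -$2,428.20
  Feb: +$607.05 → -$1,821.15
  Mar: +$607.05 → -$1,214.10
  Apr: +$607.05 → -$607.05
  May: +$607.05 → $0.00
Lowest trial balance = -$2,793.99 (Aug)
Initial deposit = cushion − low point = $607.05 − (-$2,793.99) = $3,401.04

$3,401.04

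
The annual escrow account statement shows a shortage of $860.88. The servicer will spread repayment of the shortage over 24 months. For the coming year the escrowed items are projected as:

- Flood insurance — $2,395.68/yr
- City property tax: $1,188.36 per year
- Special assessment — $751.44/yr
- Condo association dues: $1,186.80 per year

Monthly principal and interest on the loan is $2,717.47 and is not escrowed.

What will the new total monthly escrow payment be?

Flood insurance — $2,395.68/yr
City property tax — $1,188.36/yr
Special assessment — $751.44/yr
Condo association dues — $1,186.80/yr
Combined annual = $2,395.68 + $1,188.36 + $751.44 + $1,186.80 = $5,522.28
Base monthly escrow = $5,522.28 / 12 = $460.19
Shortage spread = $860.88 / 24 = $35.87/mo
New monthly escrow = $460.19 + $35.87 = $496.06

$496.06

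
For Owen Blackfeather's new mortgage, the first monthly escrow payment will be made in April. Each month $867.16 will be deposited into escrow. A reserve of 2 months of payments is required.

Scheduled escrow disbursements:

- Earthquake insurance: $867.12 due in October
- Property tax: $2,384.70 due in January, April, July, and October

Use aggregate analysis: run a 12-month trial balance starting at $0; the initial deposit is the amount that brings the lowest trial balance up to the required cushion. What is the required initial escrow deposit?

$3,685.42

Cushion = 2 × $867.16 = $1,734.32
Trial balance (start $0, +$867.16 each month, − disbursements):
  Apr: +$867.16 − $2,384.70 → -$1,517.54
  May: +$867.16 → -$650.38
  Jun: +$867.16 → $216.78
  Jul: +$867.16 − $2,384.70 → -$1,300.76
  Aug: +$867.16 → -$433.60
  Sep: +$867.16 → $433.56
  Oct: +$867.16 − $3,251.82 → -$1,951.10
  Nov: +$867.16 → -$1,083.94
  Dec: +$867.16 → -$216.78
  Jan: +$867.16 − $2,384.70 → -$1,734.32
  Feb: +$867.16 → -$867.16
  Mar: +$867.16 → $0.00
Lowest trial balance = -$1,951.10 (Oct)
Initial deposit = cushion − low point = $1,734.32 − (-$1,951.10) = $3,685.42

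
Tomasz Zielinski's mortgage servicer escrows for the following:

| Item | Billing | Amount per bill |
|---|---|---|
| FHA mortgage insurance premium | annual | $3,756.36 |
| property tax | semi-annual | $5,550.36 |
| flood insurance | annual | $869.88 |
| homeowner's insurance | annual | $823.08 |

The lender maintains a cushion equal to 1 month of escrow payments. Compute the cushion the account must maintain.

$1,379.17

FHA mortgage insurance premium = $3,756.36
Property tax = $5,550.36 × 2 = $11,100.72
Flood insurance = $869.88
Homeowner's insurance = $823.08
Combined annual = $3,756.36 + $11,100.72 + $869.88 + $823.08 = $16,550.04
Per month = $16,550.04 ÷ 12 = $1,379.17
Cushion = 1 × $1,379.17 = $1,379.17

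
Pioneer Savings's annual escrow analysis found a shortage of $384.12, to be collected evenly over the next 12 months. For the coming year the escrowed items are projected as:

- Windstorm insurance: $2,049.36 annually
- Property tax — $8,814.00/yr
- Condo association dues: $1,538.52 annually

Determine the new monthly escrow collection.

Windstorm insurance — $2,049.36
Property tax — $8,814.00
Condo association dues — $1,538.52
Total annual escrow = $12,401.88
Monthly escrow = $12,401.88 ÷ 12 = $1,033.49
Monthly shortage recovery: $384.12 ÷ 12 = $32.01
Adjusted monthly = $1,033.49 + $32.01 = $1,065.50

$1,065.50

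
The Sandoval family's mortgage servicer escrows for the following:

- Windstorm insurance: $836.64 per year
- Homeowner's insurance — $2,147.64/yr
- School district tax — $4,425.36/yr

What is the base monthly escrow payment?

$617.47

Windstorm insurance — $836.64 per year
Homeowner's insurance — $2,147.64 per year
School district tax — $4,425.36 per year
Yearly total = $836.64 + $2,147.64 + $4,425.36 = $7,409.64
Monthly escrow = $7,409.64 / 12 = $617.47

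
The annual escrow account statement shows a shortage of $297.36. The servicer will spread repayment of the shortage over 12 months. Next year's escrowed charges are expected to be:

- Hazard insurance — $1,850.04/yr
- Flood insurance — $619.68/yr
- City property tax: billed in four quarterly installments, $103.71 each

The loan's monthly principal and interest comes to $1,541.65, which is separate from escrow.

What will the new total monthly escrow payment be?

$265.16

Hazard insurance = $1,850.04
Flood insurance = $619.68
City property tax = $103.71 × 4 = $414.84
Total annual escrow = $1,850.04 + $619.68 + $414.84 = $2,884.56
Per month = $2,884.56 / 12 = $240.38
Monthly shortage recovery: $297.36 / 12 = $24.78
New monthly escrow = $240.38 + $24.78 = $265.16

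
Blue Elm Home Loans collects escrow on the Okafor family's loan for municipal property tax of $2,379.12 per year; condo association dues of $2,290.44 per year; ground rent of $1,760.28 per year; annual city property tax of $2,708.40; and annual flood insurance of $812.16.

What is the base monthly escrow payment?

$829.20

Municipal property tax — $2,379.12 annually
Condo association dues — $2,290.44 annually
Ground rent — $1,760.28 annually
City property tax — $2,708.40 annually
Flood insurance — $812.16 annually
Combined annual = $2,379.12 + $2,290.44 + $1,760.28 + $2,708.40 + $812.16 = $9,950.40
Monthly = $9,950.40 / 12 = $829.20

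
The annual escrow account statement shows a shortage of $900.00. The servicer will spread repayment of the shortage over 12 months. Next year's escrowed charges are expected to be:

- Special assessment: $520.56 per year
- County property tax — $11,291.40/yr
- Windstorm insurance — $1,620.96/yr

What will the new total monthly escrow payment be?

Special assessment = $520.56
County property tax = $11,291.40
Windstorm insurance = $1,620.96
Total annual escrow = $520.56 + $11,291.40 + $1,620.96 = $13,432.92
Monthly = $13,432.92 / 12 = $1,119.41
Shortage per month = $900.00 ÷ 12 = $75.00
New monthly escrow = $1,119.41 + $75.00 = $1,194.41

$1,194.41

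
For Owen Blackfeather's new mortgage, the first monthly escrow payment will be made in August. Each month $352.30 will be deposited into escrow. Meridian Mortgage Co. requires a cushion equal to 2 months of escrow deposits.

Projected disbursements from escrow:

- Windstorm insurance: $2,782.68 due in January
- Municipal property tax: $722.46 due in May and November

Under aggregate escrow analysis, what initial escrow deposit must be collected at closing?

Cushion = 2 × $352.30 = $704.60
Trial balance (start $0, +$352.30 each month, − disbursements):
  Aug: +$352.30 → $352.30
  Sep: +$352.30 → $704.60
  Oct: +$352.30 → $1,056.90
  Nov: +$352.30 − $722.46 → $686.74
  Dec: +$352.30 → $1,039.04
  Jan: +$352.30 − $2,782.68 → -$1,391.34
  Feb: +$352.30 → -$1,039.04
  Mar: +$352.30 → -$686.74
  Apr: +$352.30 → -$334.44
  May: +$352.30 − $722.46 → -$704.60
  Jun: +$352.30 → -$352.30
  Jul: +$352.30 → $0.00
Lowest trial balance = -$1,391.34 (Jan)
Initial deposit = cushion − low point = $704.60 − (-$1,391.34) = $2,095.94

$2,095.94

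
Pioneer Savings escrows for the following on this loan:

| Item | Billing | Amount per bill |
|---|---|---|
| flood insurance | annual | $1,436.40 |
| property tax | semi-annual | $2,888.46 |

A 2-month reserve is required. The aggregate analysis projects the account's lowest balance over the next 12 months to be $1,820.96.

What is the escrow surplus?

Flood insurance: $1,436.40
Property tax: $2,888.46 × 2 = $5,776.92
Yearly total = $1,436.40 + $5,776.92 = $7,213.32
Base monthly escrow = $7,213.32 ÷ 12 = $601.11
Cushion = 2 × $601.11 = $1,202.22
Excess over cushion: $1,820.96 − $1,202.22 = $618.74

$618.74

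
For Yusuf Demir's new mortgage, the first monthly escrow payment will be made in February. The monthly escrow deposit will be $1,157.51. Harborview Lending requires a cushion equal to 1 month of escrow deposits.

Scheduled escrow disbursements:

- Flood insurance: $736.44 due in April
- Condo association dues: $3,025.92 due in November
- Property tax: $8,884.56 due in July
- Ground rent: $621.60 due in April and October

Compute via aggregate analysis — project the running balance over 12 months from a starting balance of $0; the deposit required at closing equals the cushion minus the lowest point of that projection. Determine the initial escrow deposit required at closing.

$4,455.05

Cushion = 1 × $1,157.51 = $1,157.51
Trial balance (start $0, +$1,157.51 each month, − disbursements):
  Feb: +$1,157.51 → $1,157.51
  Mar: +$1,157.51 → $2,315.02
  Apr: +$1,157.51 − $1,358.04 → $2,114.49
  May: +$1,157.51 → $3,272.00
  Jun: +$1,157.51 → $4,429.51
  Jul: +$1,157.51 − $8,884.56 → -$3,297.54
  Aug: +$1,157.51 → -$2,140.03
  Sep: +$1,157.51 → -$982.52
  Oct: +$1,157.51 − $621.60 → -$446.61
  Nov: +$1,157.51 − $3,025.92 → -$2,315.02
  Dec: +$1,157.51 → -$1,157.51
  Jan: +$1,157.51 → $0.00
Lowest trial balance = -$3,297.54 (Jul)
Initial deposit = cushion − low point = $1,157.51 − (-$3,297.54) = $4,455.05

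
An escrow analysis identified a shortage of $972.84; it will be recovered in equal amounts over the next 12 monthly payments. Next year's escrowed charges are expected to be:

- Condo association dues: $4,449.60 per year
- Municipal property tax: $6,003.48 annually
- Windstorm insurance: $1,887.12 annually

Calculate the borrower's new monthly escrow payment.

$1,109.42

Condo association dues — $4,449.60 per year
Municipal property tax — $6,003.48 per year
Windstorm insurance — $1,887.12 per year
Combined annual = $4,449.60 + $6,003.48 + $1,887.12 = $12,340.20
Monthly = $12,340.20 ÷ 12 = $1,028.35
Monthly shortage recovery: $972.84 / 12 = $81.07
New monthly escrow = $1,028.35 + $81.07 = $1,109.42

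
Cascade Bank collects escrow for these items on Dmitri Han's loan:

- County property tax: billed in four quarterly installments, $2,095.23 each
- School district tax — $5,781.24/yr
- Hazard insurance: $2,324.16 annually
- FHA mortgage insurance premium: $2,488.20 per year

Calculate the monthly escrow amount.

County property tax: $2,095.23 × 4 = $8,380.92/yr
School district tax: $5,781.24/yr
Hazard insurance: $2,324.16/yr
FHA mortgage insurance premium: $2,488.20/yr
Yearly total = $8,380.92 + $5,781.24 + $2,324.16 + $2,488.20 = $18,974.52
Monthly escrow = $18,974.52 / 12 = $1,581.21

$1,581.21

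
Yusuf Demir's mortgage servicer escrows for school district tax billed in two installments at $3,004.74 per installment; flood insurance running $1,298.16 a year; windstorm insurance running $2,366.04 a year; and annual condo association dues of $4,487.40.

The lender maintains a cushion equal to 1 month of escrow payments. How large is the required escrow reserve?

$1,180.09

School district tax: $3,004.74 × 2 = $6,009.48
Flood insurance: $1,298.16
Windstorm insurance: $2,366.04
Condo association dues: $4,487.40
Total per year = $14,161.08
Per month = $14,161.08 ÷ 12 = $1,180.09
Cushion = 1 × $1,180.09 = $1,180.09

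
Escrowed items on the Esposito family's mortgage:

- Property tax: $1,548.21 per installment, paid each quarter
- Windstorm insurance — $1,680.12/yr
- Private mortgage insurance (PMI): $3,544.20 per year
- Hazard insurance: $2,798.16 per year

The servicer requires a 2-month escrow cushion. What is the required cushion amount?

Property tax — $1,548.21 × 4 = $6,192.84 annually
Windstorm insurance — $1,680.12 annually
Private mortgage insurance (PMI) — $3,544.20 annually
Hazard insurance — $2,798.16 annually
Yearly total = $6,192.84 + $1,680.12 + $3,544.20 + $2,798.16 = $14,215.32
Monthly = $14,215.32 ÷ 12 = $1,184.61
Reserve = 2 × $1,184.61 = $2,369.22

$2,369.22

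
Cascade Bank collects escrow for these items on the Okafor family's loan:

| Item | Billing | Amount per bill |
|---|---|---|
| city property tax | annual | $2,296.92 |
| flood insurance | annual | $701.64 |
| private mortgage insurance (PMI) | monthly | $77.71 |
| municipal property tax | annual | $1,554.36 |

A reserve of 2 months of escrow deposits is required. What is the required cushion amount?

$914.24

City property tax — $2,296.92 annually
Flood insurance — $701.64 annually
Private mortgage insurance (PMI) — $77.71 × 12 = $932.52 annually
Municipal property tax — $1,554.36 annually
Annual escrow total = $5,485.44
Monthly = $5,485.44 / 12 = $457.12
Required cushion = 2 × $457.12 = $914.24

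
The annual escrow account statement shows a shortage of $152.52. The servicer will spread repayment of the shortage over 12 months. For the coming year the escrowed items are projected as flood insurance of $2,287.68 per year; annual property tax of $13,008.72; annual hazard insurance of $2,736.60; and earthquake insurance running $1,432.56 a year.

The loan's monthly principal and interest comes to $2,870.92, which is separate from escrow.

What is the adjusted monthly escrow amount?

Flood insurance — $2,287.68
Property tax — $13,008.72
Hazard insurance — $2,736.60
Earthquake insurance — $1,432.56
Annual escrow total = $2,287.68 + $13,008.72 + $2,736.60 + $1,432.56 = $19,465.56
Per month = $19,465.56 / 12 = $1,622.13
Shortage per month = $152.52 ÷ 12 = $12.71
New monthly escrow = $1,622.13 + $12.71 = $1,634.84

$1,634.84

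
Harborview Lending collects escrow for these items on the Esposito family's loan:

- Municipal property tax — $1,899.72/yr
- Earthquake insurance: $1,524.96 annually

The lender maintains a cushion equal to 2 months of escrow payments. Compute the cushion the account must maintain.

$570.78

Municipal property tax = $1,899.72 per year
Earthquake insurance = $1,524.96 per year
Yearly total = $1,899.72 + $1,524.96 = $3,424.68
Per month = $3,424.68 ÷ 12 = $285.39
Cushion = 2 × $285.39 = $570.78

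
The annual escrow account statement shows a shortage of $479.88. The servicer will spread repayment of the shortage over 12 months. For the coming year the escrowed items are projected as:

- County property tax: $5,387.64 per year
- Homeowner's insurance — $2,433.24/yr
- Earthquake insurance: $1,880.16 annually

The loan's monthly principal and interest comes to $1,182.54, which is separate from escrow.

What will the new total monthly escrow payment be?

$848.41

County property tax — $5,387.64 per year
Homeowner's insurance — $2,433.24 per year
Earthquake insurance — $1,880.16 per year
Combined annual = $5,387.64 + $2,433.24 + $1,880.16 = $9,701.04
Base monthly escrow = $9,701.04 ÷ 12 = $808.42
Monthly shortage recovery: $479.88 ÷ 12 = $39.99
New monthly escrow = $808.42 + $39.99 = $848.41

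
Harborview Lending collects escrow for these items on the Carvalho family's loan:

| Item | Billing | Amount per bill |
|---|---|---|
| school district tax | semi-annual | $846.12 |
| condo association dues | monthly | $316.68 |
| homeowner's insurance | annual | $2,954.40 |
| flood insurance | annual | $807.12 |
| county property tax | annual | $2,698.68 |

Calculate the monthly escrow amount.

$996.05

School district tax — $846.12 × 2 = $1,692.24 per year
Condo association dues — $316.68 × 12 = $3,800.16 per year
Homeowner's insurance — $2,954.40 per year
Flood insurance — $807.12 per year
County property tax — $2,698.68 per year
Yearly total = $1,692.24 + $3,800.16 + $2,954.40 + $807.12 + $2,698.68 = $11,952.60
Base monthly escrow = $11,952.60 / 12 = $996.05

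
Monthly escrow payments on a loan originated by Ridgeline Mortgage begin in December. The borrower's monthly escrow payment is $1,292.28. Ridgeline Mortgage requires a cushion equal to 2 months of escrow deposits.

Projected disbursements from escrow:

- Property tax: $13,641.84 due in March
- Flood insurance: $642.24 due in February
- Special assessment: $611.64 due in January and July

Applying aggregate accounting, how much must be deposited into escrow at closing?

$12,311.16

Cushion = 2 × $1,292.28 = $2,584.56
Trial balance (start $0, +$1,292.28 each month, − disbursements):
  Dec: +$1,292.28 → $1,292.28
  Jan: +$1,292.28 − $611.64 → $1,972.92
  Feb: +$1,292.28 − $642.24 → $2,622.96
  Mar: +$1,292.28 − $13,641.84 → -$9,726.60
  Apr: +$1,292.28 → -$8,434.32
  May: +$1,292.28 → -$7,142.04
  Jun: +$1,292.28 → -$5,849.76
  Jul: +$1,292.28 − $611.64 → -$5,169.12
  Aug: +$1,292.28 → -$3,876.84
  Sep: +$1,292.28 → -$2,584.56
  Oct: +$1,292.28 → -$1,292.28
  Nov: +$1,292.28 → $0.00
Lowest trial balance = -$9,726.60 (Mar)
Initial deposit = cushion − low point = $2,584.56 − (-$9,726.60) = $12,311.16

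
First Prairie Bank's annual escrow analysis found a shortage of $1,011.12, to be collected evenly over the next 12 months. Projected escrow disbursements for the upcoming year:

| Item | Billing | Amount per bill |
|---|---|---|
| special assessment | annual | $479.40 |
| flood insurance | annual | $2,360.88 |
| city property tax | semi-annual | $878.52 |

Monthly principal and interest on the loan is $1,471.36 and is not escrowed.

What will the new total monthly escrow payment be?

Special assessment = $479.40
Flood insurance = $2,360.88
City property tax = $878.52 × 2 = $1,757.04
Yearly total = $4,597.32
Monthly = $4,597.32 ÷ 12 = $383.11
Monthly shortage recovery: $1,011.12 ÷ 12 = $84.26
New monthly escrow = $383.11 + $84.26 = $467.37

$467.37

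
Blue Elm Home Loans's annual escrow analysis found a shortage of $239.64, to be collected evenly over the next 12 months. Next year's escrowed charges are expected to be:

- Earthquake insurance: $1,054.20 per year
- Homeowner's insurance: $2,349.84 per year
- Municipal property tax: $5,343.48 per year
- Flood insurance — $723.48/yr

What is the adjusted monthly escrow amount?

Earthquake insurance: $1,054.20 per year
Homeowner's insurance: $2,349.84 per year
Municipal property tax: $5,343.48 per year
Flood insurance: $723.48 per year
Total per year = $9,471.00
Per month = $9,471.00 ÷ 12 = $789.25
Shortage per month = $239.64 ÷ 12 = $19.97
Adjusted monthly = $789.25 + $19.97 = $809.22

$809.22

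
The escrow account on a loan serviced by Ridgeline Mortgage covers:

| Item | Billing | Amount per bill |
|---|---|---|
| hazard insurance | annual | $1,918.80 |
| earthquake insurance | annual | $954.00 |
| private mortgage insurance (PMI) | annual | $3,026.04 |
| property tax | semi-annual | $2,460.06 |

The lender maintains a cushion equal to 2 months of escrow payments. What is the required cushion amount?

Hazard insurance — $1,918.80
Earthquake insurance — $954.00
Private mortgage insurance (PMI) — $3,026.04
Property tax — $2,460.06 × 2 = $4,920.12
Total annual escrow = $1,918.80 + $954.00 + $3,026.04 + $4,920.12 = $10,818.96
Base monthly escrow = $10,818.96 ÷ 12 = $901.58
Cushion = 2 × $901.58 = $1,803.16

$1,803.16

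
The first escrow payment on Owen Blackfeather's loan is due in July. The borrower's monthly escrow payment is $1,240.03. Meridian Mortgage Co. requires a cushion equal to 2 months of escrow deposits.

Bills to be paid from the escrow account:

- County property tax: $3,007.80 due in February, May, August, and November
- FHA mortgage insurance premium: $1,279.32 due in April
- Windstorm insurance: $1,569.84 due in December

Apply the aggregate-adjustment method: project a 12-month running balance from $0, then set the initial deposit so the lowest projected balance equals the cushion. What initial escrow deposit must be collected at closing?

$3,720.09

Cushion = 2 × $1,240.03 = $2,480.06
Trial balance (start $0, +$1,240.03 each month, − disbursements):
  Jul: +$1,240.03 → $1,240.03
  Aug: +$1,240.03 − $3,007.80 → -$527.74
  Sep: +$1,240.03 → $712.29
  Oct: +$1,240.03 → $1,952.32
  Nov: +$1,240.03 − $3,007.80 → $184.55
  Dec: +$1,240.03 − $1,569.84 → -$145.26
  Jan: +$1,240.03 → $1,094.77
  Feb: +$1,240.03 − $3,007.80 → -$673.00
  Mar: +$1,240.03 → $567.03
  Apr: +$1,240.03 − $1,279.32 → $527.74
  May: +$1,240.03 − $3,007.80 → -$1,240.03
  Jun: +$1,240.03 → $0.00
Lowest trial balance = -$1,240.03 (May)
Initial deposit = cushion − low point = $2,480.06 − (-$1,240.03) = $3,720.09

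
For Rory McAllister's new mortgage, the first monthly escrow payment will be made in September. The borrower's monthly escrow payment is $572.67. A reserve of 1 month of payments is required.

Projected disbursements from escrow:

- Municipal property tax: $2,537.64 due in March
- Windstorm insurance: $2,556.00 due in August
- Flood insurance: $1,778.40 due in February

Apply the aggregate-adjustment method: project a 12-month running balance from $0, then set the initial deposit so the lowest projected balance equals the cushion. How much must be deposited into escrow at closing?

$880.02

Cushion = 1 × $572.67 = $572.67
Trial balance (start $0, +$572.67 each month, − disbursements):
  Sep: +$572.67 → $572.67
  Oct: +$572.67 → $1,145.34
  Nov: +$572.67 → $1,718.01
  Dec: +$572.67 → $2,290.68
  Jan: +$572.67 → $2,863.35
  Feb: +$572.67 − $1,778.40 → $1,657.62
  Mar: +$572.67 − $2,537.64 → -$307.35
  Apr: +$572.67 → $265.32
  May: +$572.67 → $837.99
  Jun: +$572.67 → $1,410.66
  Jul: +$572.67 → $1,983.33
  Aug: +$572.67 − $2,556.00 → $0.00
Lowest trial balance = -$307.35 (Mar)
Initial deposit = cushion − low point = $572.67 − (-$307.35) = $880.02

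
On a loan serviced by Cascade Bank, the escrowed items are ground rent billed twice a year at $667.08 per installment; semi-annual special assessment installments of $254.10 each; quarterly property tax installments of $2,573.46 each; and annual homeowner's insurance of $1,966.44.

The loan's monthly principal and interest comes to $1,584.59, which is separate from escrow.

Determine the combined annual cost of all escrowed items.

Ground rent — $667.08 × 2 = $1,334.16 per year
Special assessment — $254.10 × 2 = $508.20 per year
Property tax — $2,573.46 × 4 = $10,293.84 per year
Homeowner's insurance — $1,966.44 per year
Total per year = $1,334.16 + $508.20 + $10,293.84 + $1,966.44 = $14,102.64

$14,102.64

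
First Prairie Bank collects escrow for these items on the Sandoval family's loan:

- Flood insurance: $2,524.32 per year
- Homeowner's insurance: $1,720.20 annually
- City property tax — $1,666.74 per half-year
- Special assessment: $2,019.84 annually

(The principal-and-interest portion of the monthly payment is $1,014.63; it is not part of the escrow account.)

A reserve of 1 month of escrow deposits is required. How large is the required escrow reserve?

$799.82

Flood insurance — $2,524.32
Homeowner's insurance — $1,720.20
City property tax — $1,666.74 × 2 = $3,333.48
Special assessment — $2,019.84
Annual escrow total = $2,524.32 + $1,720.20 + $3,333.48 + $2,019.84 = $9,597.84
Monthly escrow = $9,597.84 / 12 = $799.82
Reserve = 1 × $799.82 = $799.82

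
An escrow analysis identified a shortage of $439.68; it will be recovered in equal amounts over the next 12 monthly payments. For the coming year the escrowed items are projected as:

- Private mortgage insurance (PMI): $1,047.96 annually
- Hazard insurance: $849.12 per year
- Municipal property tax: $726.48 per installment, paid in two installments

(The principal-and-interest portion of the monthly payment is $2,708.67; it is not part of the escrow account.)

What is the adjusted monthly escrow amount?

Private mortgage insurance (PMI) — $1,047.96/yr
Hazard insurance — $849.12/yr
Municipal property tax — $726.48 × 2 = $1,452.96/yr
Yearly total = $1,047.96 + $849.12 + $1,452.96 = $3,350.04
Monthly escrow = $3,350.04 ÷ 12 = $279.17
Monthly shortage recovery: $439.68 ÷ 12 = $36.64
Adjusted monthly = $279.17 + $36.64 = $315.81

$315.81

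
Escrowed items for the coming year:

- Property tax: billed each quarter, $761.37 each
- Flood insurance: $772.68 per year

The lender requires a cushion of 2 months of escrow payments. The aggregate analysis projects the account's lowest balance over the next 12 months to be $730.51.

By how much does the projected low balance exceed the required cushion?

$94.15

Property tax — $761.37 × 4 = $3,045.48 per year
Flood insurance — $772.68 per year
Combined annual = $3,045.48 + $772.68 = $3,818.16
Monthly = $3,818.16 ÷ 12 = $318.18
Required reserve = 2 × $318.18 = $636.36
Excess over cushion: $730.51 − $636.36 = $94.15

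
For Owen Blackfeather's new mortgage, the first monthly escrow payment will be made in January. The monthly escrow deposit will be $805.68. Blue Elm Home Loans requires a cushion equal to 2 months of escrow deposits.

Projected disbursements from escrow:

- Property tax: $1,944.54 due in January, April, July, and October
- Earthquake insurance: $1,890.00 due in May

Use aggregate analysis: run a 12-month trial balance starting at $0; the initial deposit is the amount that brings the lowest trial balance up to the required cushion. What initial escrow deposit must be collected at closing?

$3,695.22

Cushion = 2 × $805.68 = $1,611.36
Trial balance (start $0, +$805.68 each month, − disbursements):
  Jan: +$805.68 − $1,944.54 → -$1,138.86
  Feb: +$805.68 → -$333.18
  Mar: +$805.68 → $472.50
  Apr: +$805.68 − $1,944.54 → -$666.36
  May: +$805.68 − $1,890.00 → -$1,750.68
  Jun: +$805.68 → -$945.00
  Jul: +$805.68 − $1,944.54 → -$2,083.86
  Aug: +$805.68 → -$1,278.18
  Sep: +$805.68 → -$472.50
  Oct: +$805.68 − $1,944.54 → -$1,611.36
  Nov: +$805.68 → -$805.68
  Dec: +$805.68 → $0.00
Lowest trial balance = -$2,083.86 (Jul)
Initial deposit = cushion − low point = $1,611.36 − (-$2,083.86) = $3,695.22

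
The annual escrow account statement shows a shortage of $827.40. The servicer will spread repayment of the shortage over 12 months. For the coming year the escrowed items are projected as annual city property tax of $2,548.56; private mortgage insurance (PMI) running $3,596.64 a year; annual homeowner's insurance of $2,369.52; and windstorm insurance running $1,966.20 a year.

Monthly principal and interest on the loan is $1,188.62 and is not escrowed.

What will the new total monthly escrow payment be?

$942.36

City property tax = $2,548.56/yr
Private mortgage insurance (PMI) = $3,596.64/yr
Homeowner's insurance = $2,369.52/yr
Windstorm insurance = $1,966.20/yr
Combined annual = $10,480.92
Monthly escrow = $10,480.92 / 12 = $873.41
Monthly shortage recovery: $827.40 / 12 = $68.95
Adjusted monthly = $873.41 + $68.95 = $942.36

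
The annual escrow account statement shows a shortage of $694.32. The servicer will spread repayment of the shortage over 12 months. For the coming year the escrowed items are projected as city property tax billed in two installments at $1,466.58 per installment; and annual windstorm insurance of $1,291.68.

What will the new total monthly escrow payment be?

City property tax = $1,466.58 × 2 = $2,933.16 annually
Windstorm insurance = $1,291.68 annually
Annual escrow total = $2,933.16 + $1,291.68 = $4,224.84
Monthly escrow = $4,224.84 / 12 = $352.07
Shortage spread = $694.32 ÷ 12 = $57.86/mo
Adjusted monthly = $352.07 + $57.86 = $409.93

$409.93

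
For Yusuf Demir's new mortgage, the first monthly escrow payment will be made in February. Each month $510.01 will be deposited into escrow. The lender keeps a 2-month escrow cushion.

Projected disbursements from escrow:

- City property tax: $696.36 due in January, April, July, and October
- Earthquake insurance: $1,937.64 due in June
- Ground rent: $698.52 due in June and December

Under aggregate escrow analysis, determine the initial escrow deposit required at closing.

$1,988.84

Cushion = 2 × $510.01 = $1,020.02
Trial balance (start $0, +$510.01 each month, − disbursements):
  Feb: +$510.01 → $510.01
  Mar: +$510.01 → $1,020.02
  Apr: +$510.01 − $696.36 → $833.67
  May: +$510.01 → $1,343.68
  Jun: +$510.01 − $2,636.16 → -$782.47
  Jul: +$510.01 − $696.36 → -$968.82
  Aug: +$510.01 → -$458.81
  Sep: +$510.01 → $51.20
  Oct: +$510.01 − $696.36 → -$135.15
  Nov: +$510.01 → $374.86
  Dec: +$510.01 − $698.52 → $186.35
  Jan: +$510.01 − $696.36 → $0.00
Lowest trial balance = -$968.82 (Jul)
Initial deposit = cushion − low point = $1,020.02 − (-$968.82) = $1,988.84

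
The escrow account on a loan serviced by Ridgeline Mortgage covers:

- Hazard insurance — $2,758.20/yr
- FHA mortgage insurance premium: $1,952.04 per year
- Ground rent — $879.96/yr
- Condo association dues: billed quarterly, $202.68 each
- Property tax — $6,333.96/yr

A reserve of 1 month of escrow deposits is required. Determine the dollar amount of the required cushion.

$1,061.24

Hazard insurance: $2,758.20 per year
FHA mortgage insurance premium: $1,952.04 per year
Ground rent: $879.96 per year
Condo association dues: $202.68 × 4 = $810.72 per year
Property tax: $6,333.96 per year
Total per year = $2,758.20 + $1,952.04 + $879.96 + $810.72 + $6,333.96 = $12,734.88
Monthly escrow = $12,734.88 / 12 = $1,061.24
Cushion = 1 × $1,061.24 = $1,061.24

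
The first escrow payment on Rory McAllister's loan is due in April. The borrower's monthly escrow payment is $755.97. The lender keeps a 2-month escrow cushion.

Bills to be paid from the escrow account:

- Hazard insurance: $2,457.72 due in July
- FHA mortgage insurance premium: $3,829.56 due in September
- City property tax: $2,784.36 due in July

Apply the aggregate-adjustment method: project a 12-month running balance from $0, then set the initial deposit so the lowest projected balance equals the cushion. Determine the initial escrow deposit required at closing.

$6,047.76

Cushion = 2 × $755.97 = $1,511.94
Trial balance (start $0, +$755.97 each month, − disbursements):
  Apr: +$755.97 → $755.97
  May: +$755.97 → $1,511.94
  Jun: +$755.97 → $2,267.91
  Jul: +$755.97 − $5,242.08 → -$2,218.20
  Aug: +$755.97 → -$1,462.23
  Sep: +$755.97 − $3,829.56 → -$4,535.82
  Oct: +$755.97 → -$3,779.85
  Nov: +$755.97 → -$3,023.88
  Dec: +$755.97 → -$2,267.91
  Jan: +$755.97 → -$1,511.94
  Feb: +$755.97 → -$755.97
  Mar: +$755.97 → $0.00
Lowest trial balance = -$4,535.82 (Sep)
Initial deposit = cushion − low point = $1,511.94 − (-$4,535.82) = $6,047.76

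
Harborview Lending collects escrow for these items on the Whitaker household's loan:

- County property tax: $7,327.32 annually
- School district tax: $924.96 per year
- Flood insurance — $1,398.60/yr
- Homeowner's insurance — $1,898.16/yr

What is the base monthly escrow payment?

$962.42

County property tax = $7,327.32 annually
School district tax = $924.96 annually
Flood insurance = $1,398.60 annually
Homeowner's insurance = $1,898.16 annually
Combined annual = $11,549.04
Per month = $11,549.04 ÷ 12 = $962.42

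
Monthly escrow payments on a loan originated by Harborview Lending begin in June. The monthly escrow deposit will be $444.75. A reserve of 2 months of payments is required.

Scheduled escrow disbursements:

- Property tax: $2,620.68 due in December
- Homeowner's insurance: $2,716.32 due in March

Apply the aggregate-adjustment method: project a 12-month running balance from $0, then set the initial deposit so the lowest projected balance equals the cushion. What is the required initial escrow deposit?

$1,779.00

Cushion = 2 × $444.75 = $889.50
Trial balance (start $0, +$444.75 each month, − disbursements):
  Jun: +$444.75 → $444.75
  Jul: +$444.75 → $889.50
  Aug: +$444.75 → $1,334.25
  Sep: +$444.75 → $1,779.00
  Oct: +$444.75 → $2,223.75
  Nov: +$444.75 → $2,668.50
  Dec: +$444.75 − $2,620.68 → $492.57
  Jan: +$444.75 → $937.32
  Feb: +$444.75 → $1,382.07
  Mar: +$444.75 − $2,716.32 → -$889.50
  Apr: +$444.75 → -$444.75
  May: +$444.75 → $0.00
Lowest trial balance = -$889.50 (Mar)
Initial deposit = cushion − low point = $889.50 − (-$889.50) = $1,779.00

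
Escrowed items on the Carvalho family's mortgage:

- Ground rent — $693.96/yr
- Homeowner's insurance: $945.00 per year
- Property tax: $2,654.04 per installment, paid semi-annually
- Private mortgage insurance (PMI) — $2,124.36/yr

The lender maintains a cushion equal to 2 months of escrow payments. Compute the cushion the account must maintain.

Ground rent — $693.96 annually
Homeowner's insurance — $945.00 annually
Property tax — $2,654.04 × 2 = $5,308.08 annually
Private mortgage insurance (PMI) — $2,124.36 annually
Total per year = $9,071.40
Base monthly escrow = $9,071.40 ÷ 12 = $755.95
Cushion = 2 × $755.95 = $1,511.90

$1,511.90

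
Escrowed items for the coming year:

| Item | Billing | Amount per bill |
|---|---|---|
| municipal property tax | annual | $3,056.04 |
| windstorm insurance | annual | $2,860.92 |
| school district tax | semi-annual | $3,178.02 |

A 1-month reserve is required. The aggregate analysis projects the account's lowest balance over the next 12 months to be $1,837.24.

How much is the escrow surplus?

$814.49

Municipal property tax = $3,056.04
Windstorm insurance = $2,860.92
School district tax = $3,178.02 × 2 = $6,356.04
Combined annual = $3,056.04 + $2,860.92 + $6,356.04 = $12,273.00
Monthly = $12,273.00 / 12 = $1,022.75
Required cushion = 1 × $1,022.75 = $1,022.75
Surplus = $1,837.24 − $1,022.75 = $814.49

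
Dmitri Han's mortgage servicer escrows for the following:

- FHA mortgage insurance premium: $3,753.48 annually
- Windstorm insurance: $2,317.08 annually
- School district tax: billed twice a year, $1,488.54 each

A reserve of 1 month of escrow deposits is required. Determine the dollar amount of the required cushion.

$753.97

FHA mortgage insurance premium — $3,753.48/yr
Windstorm insurance — $2,317.08/yr
School district tax — $1,488.54 × 2 = $2,977.08/yr
Total per year = $3,753.48 + $2,317.08 + $2,977.08 = $9,047.64
Monthly = $9,047.64 ÷ 12 = $753.97
Cushion = 1 × $753.97 = $753.97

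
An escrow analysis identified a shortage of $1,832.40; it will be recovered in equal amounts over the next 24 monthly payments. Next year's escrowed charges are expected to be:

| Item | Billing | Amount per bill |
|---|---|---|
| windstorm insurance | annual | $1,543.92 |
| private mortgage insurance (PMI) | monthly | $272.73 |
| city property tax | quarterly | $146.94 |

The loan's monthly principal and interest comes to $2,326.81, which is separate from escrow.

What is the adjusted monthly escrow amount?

Windstorm insurance: $1,543.92/yr
Private mortgage insurance (PMI): $272.73 × 12 = $3,272.76/yr
City property tax: $146.94 × 4 = $587.76/yr
Yearly total = $1,543.92 + $3,272.76 + $587.76 = $5,404.44
Monthly escrow = $5,404.44 ÷ 12 = $450.37
Shortage spread = $1,832.40 ÷ 24 = $76.35/mo
Adjusted monthly = $450.37 + $76.35 = $526.72

$526.72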